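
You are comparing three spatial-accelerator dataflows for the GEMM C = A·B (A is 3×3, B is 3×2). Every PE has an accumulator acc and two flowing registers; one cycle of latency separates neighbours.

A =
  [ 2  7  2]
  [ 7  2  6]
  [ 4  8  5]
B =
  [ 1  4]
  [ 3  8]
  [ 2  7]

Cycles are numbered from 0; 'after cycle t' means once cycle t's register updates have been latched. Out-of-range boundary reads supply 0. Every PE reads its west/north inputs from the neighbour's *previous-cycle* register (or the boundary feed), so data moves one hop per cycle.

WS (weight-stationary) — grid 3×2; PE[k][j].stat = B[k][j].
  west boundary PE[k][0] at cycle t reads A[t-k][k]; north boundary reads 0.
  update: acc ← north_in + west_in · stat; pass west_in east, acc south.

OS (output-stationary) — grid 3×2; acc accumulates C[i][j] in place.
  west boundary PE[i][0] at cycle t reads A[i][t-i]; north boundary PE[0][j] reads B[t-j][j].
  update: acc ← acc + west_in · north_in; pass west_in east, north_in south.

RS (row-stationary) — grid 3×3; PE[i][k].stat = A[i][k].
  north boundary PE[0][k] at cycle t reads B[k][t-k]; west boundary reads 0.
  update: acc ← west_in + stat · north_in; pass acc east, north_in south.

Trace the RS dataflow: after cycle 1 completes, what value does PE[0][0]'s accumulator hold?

PE[0][0].acc = 8

RS on a 3×3 grid — tracing PE[0][0] and its feeders:
  @0  [0,0]  acc 2  |  →2  ↓1
  @1  [0,0]  acc 8  |  →8  ↓4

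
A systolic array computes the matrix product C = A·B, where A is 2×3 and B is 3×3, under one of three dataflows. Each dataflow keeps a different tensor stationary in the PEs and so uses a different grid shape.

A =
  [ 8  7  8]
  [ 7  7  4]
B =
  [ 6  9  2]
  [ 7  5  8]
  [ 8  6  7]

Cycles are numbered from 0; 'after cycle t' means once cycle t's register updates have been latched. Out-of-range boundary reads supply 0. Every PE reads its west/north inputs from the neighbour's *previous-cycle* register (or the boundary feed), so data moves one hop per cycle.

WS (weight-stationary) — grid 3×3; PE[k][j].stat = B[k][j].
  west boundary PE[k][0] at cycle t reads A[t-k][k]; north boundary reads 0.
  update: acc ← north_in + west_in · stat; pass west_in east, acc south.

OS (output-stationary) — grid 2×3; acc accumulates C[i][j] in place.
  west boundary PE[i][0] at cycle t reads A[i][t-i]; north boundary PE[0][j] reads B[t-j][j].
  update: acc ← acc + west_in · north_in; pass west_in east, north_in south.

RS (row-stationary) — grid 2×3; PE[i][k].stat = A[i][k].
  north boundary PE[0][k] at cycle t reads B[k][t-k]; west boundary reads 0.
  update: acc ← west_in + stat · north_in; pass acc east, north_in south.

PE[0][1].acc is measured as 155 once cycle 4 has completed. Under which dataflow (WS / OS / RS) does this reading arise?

WS (3×3 grid), PE[0][1]:
  t=0 PE[0][1]: acc=0 h=0 v=0
  t=1 PE[0][1]: acc=72 h=8 v=72
  t=2 PE[0][1]: acc=63 h=7 v=63
  t=3 PE[0][1]: acc=0 h=0 v=0
  t=4 PE[0][1]: acc=0 h=0 v=0
OS (2×3 grid), PE[0][1]:
  t=0 PE[0][1]: acc=0 h=0 v=0
  t=1 PE[0][1]: acc=72 h=8 v=9
  t=2 PE[0][1]: acc=107 h=7 v=5
  t=3 PE[0][1]: acc=155 h=8 v=6
  t=4 PE[0][1]: acc=155 h=0 v=0
RS (2×3 grid), PE[0][1]:
  t=0 PE[0][1]: acc=0 h=0 v=0
  t=1 PE[0][1]: acc=97 h=97 v=7
  t=2 PE[0][1]: acc=107 h=107 v=5
  t=3 PE[0][1]: acc=72 h=72 v=8
  t=4 PE[0][1]: acc=0 h=0 v=0

dataflow = OS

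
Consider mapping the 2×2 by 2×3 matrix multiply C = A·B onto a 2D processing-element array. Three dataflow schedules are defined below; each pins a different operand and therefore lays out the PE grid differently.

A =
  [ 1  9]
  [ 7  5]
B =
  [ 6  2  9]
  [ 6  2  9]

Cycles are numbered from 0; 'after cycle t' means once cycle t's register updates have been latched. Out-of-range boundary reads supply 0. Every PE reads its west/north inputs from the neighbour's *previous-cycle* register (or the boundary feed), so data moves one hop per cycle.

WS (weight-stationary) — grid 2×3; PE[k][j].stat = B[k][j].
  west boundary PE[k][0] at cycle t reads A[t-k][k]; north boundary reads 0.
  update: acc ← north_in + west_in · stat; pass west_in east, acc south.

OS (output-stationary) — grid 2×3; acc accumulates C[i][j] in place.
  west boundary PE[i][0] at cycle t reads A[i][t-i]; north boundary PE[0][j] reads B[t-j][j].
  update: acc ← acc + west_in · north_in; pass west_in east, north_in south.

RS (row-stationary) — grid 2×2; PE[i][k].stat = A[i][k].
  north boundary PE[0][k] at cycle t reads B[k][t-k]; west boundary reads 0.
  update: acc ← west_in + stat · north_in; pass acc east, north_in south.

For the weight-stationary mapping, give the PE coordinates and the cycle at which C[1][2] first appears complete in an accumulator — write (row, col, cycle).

WS — PE[1][2] is where C[1][2] collects:
  step 0 · PE1,2: acc=0; fwd→0 fwd↓0
  step 1 · PE1,2: acc=0; fwd→0 fwd↓0
  step 2 · PE1,2: acc=0; fwd→0 fwd↓0
  step 3 · PE1,2: acc=90; fwd→9 fwd↓90
  step 4 · PE1,2: acc=108; fwd→5 fwd↓108

(row, col, cycle) = (1, 2, 4)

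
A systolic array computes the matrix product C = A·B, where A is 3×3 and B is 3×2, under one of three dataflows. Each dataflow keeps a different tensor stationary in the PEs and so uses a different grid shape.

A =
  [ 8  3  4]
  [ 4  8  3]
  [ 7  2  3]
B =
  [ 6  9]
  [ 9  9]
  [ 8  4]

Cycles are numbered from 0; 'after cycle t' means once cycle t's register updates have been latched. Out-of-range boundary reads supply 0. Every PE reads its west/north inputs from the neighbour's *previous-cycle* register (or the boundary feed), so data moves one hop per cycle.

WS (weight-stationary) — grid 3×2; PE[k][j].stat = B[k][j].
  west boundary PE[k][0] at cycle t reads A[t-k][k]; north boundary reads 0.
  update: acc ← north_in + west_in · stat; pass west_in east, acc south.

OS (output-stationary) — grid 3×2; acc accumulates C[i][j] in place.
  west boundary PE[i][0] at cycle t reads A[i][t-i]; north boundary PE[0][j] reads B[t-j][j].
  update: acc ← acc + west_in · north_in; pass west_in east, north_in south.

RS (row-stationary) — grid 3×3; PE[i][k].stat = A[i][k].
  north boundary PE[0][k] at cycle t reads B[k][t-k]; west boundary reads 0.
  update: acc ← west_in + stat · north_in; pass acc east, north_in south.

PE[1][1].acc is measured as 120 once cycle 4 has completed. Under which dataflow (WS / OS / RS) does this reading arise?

Under WS (3×2), PE[1][1]:
  @0  [1,1]  acc 0  |  →0  ↓0
  @1  [1,1]  acc 0  |  →0  ↓0
  @2  [1,1]  acc 99  |  →3  ↓99
  @3  [1,1]  acc 108  |  →8  ↓108
  @4  [1,1]  acc 81  |  →2  ↓81
Under OS (3×2), PE[1][1]:
  @0  [1,1]  acc 0  |  →0  ↓0
  @1  [1,1]  acc 0  |  →0  ↓0
  @2  [1,1]  acc 36  |  →4  ↓9
  @3  [1,1]  acc 108  |  →8  ↓9
  @4  [1,1]  acc 120  |  →3  ↓4
Under RS (3×3), PE[1][1]:
  @0  [1,1]  acc 0  |  →0  ↓0
  @1  [1,1]  acc 0  |  →0  ↓0
  @2  [1,1]  acc 96  |  →96  ↓9
  @3  [1,1]  acc 108  |  →108  ↓9
  @4  [1,1]  acc 0  |  →0  ↓0

dataflow = OS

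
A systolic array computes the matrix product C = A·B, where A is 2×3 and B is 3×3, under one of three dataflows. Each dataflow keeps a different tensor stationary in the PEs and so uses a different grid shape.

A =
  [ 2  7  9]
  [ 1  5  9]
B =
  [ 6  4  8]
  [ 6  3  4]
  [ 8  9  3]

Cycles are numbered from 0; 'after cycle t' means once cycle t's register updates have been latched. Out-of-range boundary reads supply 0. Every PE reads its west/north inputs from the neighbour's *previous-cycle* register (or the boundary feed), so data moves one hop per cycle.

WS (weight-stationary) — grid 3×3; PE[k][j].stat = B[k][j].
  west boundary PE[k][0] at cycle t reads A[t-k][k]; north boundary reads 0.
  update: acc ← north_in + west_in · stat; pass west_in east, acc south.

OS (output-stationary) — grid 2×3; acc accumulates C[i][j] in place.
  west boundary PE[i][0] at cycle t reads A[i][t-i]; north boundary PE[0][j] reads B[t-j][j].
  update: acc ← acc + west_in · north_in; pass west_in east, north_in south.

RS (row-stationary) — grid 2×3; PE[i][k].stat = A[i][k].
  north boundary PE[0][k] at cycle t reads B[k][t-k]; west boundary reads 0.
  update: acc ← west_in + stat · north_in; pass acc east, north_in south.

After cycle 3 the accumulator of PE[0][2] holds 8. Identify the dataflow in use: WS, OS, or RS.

dataflow = WS

Under WS (3×3), PE[0][2]:
  c0 r0c2: 0 / 0 / 0
  c1 r0c2: 0 / 0 / 0
  c2 r0c2: 16 / 2 / 16
  c3 r0c2: 8 / 1 / 8
Under OS (2×3), PE[0][2]:
  c0 r0c2: 0 / 0 / 0
  c1 r0c2: 0 / 0 / 0
  c2 r0c2: 16 / 2 / 8
  c3 r0c2: 44 / 7 / 4
Under RS (2×3), PE[0][2]:
  c0 r0c2: 0 / 0 / 0
  c1 r0c2: 0 / 0 / 0
  c2 r0c2: 126 / 126 / 8
  c3 r0c2: 110 / 110 / 9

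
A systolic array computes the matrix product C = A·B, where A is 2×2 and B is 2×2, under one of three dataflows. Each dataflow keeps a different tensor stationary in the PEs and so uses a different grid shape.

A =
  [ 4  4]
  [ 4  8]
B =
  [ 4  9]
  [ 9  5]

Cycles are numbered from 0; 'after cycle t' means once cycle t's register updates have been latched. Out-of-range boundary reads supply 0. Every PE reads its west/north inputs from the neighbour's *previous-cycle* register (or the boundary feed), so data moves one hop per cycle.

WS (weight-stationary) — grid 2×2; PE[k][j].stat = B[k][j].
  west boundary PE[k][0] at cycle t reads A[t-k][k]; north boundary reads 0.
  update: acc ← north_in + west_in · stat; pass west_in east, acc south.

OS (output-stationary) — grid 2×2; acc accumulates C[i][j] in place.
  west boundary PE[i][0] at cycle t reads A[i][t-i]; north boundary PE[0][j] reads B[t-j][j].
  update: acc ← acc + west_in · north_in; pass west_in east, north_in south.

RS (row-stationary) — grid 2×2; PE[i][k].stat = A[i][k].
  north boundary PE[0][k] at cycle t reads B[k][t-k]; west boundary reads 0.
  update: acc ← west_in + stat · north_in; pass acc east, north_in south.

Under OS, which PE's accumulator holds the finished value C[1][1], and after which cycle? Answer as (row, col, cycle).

OS — PE[1][1] is where C[1][1] collects:
  after 0 — PE[1][1] acc=0, pass-E 0, pass-S 0
  after 1 — PE[1][1] acc=0, pass-E 0, pass-S 0
  after 2 — PE[1][1] acc=36, pass-E 4, pass-S 9
  after 3 — PE[1][1] acc=76, pass-E 8, pass-S 5

(row, col, cycle) = (1, 1, 3)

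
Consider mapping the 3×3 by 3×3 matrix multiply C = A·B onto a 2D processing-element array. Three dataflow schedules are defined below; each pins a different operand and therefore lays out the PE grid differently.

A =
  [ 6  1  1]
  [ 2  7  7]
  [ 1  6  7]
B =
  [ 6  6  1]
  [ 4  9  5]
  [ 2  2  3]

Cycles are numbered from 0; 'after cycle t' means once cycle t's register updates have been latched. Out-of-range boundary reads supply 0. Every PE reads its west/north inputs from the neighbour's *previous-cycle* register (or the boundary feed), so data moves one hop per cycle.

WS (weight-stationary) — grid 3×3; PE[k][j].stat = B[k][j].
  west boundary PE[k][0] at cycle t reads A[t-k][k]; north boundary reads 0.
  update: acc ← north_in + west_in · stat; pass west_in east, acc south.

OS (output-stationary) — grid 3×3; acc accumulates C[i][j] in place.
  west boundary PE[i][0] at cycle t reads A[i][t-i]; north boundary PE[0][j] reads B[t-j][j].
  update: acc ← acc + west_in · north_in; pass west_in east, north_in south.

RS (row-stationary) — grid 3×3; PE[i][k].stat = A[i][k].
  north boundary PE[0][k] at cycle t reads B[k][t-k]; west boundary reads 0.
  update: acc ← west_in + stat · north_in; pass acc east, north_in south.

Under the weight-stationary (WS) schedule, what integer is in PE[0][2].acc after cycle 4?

PE[0][2].acc = 1

WS (3×3). Following PE[0][2] plus its west/north inputs:
  @0  [0,1]  acc 0  |  →0  ↓0
  @0  [0,2]  acc 0  |  →0  ↓0
  @1  [0,1]  acc 36  |  →6  ↓36
  @1  [0,2]  acc 0  |  →0  ↓0
  @2  [0,1]  acc 12  |  →2  ↓12
  @2  [0,2]  acc 6  |  →6  ↓6
  @3  [0,1]  acc 6  |  →1  ↓6
  @3  [0,2]  acc 2  |  →2  ↓2
  @4  [0,1]  acc 0  |  →0  ↓0
  @4  [0,2]  acc 1  |  →1  ↓1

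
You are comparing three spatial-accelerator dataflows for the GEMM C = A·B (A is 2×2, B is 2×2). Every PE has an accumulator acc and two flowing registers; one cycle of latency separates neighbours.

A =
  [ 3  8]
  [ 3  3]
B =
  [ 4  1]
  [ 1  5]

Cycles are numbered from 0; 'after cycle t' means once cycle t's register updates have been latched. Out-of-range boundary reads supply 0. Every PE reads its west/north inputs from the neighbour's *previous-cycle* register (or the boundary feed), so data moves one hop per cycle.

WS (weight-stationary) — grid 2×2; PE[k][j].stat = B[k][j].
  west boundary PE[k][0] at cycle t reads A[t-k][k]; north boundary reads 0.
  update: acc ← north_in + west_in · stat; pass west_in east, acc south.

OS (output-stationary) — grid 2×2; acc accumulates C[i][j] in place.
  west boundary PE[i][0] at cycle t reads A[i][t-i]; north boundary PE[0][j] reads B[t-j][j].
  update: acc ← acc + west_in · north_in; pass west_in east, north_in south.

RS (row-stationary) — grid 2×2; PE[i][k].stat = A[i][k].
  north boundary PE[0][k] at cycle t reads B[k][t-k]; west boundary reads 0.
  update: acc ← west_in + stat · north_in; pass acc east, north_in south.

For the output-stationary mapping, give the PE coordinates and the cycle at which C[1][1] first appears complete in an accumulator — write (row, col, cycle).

OS: C[1][1] accumulates in PE[1][1]:
  @0  [1,1]  acc 0  |  →0  ↓0
  @1  [1,1]  acc 0  |  →0  ↓0
  @2  [1,1]  acc 3  |  →3  ↓1
  @3  [1,1]  acc 18  |  →3  ↓5

(row, col, cycle) = (1, 1, 3)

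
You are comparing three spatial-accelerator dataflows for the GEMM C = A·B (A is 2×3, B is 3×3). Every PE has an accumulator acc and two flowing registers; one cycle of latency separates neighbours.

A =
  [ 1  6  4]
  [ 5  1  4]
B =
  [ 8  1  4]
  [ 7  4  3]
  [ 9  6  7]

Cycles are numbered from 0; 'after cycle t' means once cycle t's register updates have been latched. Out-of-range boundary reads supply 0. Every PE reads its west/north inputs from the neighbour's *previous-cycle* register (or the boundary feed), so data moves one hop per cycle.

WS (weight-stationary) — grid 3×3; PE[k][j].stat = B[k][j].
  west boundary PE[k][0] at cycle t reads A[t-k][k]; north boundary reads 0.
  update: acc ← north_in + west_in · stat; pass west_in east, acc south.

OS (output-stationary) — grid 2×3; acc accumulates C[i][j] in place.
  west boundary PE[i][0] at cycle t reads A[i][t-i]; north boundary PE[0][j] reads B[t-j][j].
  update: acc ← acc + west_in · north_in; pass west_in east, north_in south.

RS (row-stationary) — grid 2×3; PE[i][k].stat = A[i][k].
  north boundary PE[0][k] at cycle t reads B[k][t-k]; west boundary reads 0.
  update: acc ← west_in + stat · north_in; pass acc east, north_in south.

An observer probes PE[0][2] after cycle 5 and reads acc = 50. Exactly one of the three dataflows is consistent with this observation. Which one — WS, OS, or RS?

dataflow = OS

WS [3×3] PE[0][2] across cycles:
  @0  [0,2]  acc 0  |  →0  ↓0
  @1  [0,2]  acc 0  |  →0  ↓0
  @2  [0,2]  acc 4  |  →1  ↓4
  @3  [0,2]  acc 20  |  →5  ↓20
  @4  [0,2]  acc 0  |  →0  ↓0
  @5  [0,2]  acc 0  |  →0  ↓0
OS [2×3] PE[0][2] across cycles:
  @0  [0,2]  acc 0  |  →0  ↓0
  @1  [0,2]  acc 0  |  →0  ↓0
  @2  [0,2]  acc 4  |  →1  ↓4
  @3  [0,2]  acc 22  |  →6  ↓3
  @4  [0,2]  acc 50  |  →4  ↓7
  @5  [0,2]  acc 50  |  →0  ↓0
RS [2×3] PE[0][2] across cycles:
  @0  [0,2]  acc 0  |  →0  ↓0
  @1  [0,2]  acc 0  |  →0  ↓0
  @2  [0,2]  acc 86  |  →86  ↓9
  @3  [0,2]  acc 49  |  →49  ↓6
  @4  [0,2]  acc 50  |  →50  ↓7
  @5  [0,2]  acc 0  |  →0  ↓0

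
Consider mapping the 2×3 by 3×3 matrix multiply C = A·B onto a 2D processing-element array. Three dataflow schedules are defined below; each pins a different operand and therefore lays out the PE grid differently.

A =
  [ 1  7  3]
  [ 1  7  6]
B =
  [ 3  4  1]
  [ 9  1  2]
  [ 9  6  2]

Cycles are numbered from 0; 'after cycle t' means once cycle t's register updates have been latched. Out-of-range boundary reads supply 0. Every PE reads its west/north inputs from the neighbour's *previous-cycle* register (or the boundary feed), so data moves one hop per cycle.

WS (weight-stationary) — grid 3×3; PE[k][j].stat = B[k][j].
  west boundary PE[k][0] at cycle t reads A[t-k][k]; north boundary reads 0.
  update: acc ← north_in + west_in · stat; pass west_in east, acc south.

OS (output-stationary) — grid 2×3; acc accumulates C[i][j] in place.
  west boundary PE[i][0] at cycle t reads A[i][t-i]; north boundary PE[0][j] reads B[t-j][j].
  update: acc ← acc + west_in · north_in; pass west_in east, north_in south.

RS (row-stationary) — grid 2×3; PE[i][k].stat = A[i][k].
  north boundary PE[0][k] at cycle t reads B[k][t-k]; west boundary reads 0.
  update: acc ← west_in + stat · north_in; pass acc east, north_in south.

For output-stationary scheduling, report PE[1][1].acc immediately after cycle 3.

PE[1][1].acc = 11

OS 2×3: PE[1][1] cycle-by-cycle (with neighbour feeds):
  c0 r0c1: 0 / 0 / 0
  c0 r1c0: 0 / 0 / 0
  c0 r1c1: 0 / 0 / 0
  c1 r0c1: 4 / 1 / 4
  c1 r1c0: 3 / 1 / 3
  c1 r1c1: 0 / 0 / 0
  c2 r0c1: 11 / 7 / 1
  c2 r1c0: 66 / 7 / 9
  c2 r1c1: 4 / 1 / 4
  c3 r0c1: 29 / 3 / 6
  c3 r1c0: 120 / 6 / 9
  c3 r1c1: 11 / 7 / 1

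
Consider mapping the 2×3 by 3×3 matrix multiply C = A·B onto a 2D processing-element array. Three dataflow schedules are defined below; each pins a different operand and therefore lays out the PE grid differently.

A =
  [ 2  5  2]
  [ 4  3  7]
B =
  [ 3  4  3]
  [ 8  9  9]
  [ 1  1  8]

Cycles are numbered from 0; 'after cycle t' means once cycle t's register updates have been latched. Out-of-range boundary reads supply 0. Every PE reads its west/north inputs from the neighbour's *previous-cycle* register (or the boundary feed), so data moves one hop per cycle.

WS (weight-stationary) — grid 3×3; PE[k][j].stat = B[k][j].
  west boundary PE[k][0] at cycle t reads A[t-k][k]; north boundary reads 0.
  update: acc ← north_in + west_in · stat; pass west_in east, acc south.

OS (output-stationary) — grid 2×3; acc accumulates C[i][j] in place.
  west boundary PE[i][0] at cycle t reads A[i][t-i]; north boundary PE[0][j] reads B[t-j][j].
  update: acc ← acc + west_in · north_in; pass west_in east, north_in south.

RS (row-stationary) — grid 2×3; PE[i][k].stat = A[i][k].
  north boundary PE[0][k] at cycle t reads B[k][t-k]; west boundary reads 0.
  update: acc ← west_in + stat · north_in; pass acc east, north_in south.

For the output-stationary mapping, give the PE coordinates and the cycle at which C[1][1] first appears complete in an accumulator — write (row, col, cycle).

(row, col, cycle) = (1, 1, 4)

OS — PE[1][1] is where C[1][1] collects:
  0: (1,1).acc=0  regs=<0,0>
  1: (1,1).acc=0  regs=<0,0>
  2: (1,1).acc=16  regs=<4,4>
  3: (1,1).acc=43  regs=<3,9>
  4: (1,1).acc=50  regs=<7,1>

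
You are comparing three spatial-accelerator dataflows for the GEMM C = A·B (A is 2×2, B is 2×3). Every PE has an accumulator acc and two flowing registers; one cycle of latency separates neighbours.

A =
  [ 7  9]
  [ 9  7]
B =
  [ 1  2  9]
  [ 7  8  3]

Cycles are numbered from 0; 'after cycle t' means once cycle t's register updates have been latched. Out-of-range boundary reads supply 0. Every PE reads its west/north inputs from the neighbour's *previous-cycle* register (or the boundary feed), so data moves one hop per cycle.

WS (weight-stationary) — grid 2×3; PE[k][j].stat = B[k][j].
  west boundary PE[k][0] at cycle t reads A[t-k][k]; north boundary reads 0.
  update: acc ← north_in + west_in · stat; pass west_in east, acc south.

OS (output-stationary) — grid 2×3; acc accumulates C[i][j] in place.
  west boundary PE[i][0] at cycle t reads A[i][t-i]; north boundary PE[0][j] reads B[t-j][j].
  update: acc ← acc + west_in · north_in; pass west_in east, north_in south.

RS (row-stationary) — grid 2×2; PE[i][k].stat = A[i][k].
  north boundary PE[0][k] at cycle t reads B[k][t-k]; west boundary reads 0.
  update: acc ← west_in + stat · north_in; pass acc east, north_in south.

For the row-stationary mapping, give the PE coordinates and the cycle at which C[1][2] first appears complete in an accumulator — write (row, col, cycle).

RS: C[1][2] accumulates in PE[1][1]:
  after 0 — PE[1][1] acc=0, pass-E 0, pass-S 0
  after 1 — PE[1][1] acc=0, pass-E 0, pass-S 0
  after 2 — PE[1][1] acc=58, pass-E 58, pass-S 7
  after 3 — PE[1][1] acc=74, pass-E 74, pass-S 8
  after 4 — PE[1][1] acc=102, pass-E 102, pass-S 3

(row, col, cycle) = (1, 1, 4)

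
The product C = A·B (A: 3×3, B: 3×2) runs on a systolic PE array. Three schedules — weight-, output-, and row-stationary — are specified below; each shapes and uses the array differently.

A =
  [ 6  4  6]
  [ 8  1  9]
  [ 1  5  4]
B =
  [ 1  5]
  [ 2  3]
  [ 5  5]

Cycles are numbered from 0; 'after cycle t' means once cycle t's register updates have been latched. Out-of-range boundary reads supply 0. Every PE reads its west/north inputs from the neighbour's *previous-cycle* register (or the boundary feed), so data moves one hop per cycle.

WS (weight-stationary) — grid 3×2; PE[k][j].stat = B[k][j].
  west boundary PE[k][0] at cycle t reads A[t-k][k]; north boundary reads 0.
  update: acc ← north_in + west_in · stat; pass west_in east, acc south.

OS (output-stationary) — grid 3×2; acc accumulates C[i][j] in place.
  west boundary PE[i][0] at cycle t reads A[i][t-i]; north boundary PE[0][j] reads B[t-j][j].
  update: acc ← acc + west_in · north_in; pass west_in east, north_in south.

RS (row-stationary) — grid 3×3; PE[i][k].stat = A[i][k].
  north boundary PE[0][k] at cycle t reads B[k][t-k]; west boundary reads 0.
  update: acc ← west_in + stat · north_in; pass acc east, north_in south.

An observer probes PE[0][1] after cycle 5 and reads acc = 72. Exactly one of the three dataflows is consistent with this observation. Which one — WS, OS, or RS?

dataflow = OS

WS (3×2 grid), PE[0][1]:
  after 0 — PE[0][1] acc=0, pass-E 0, pass-S 0
  after 1 — PE[0][1] acc=30, pass-E 6, pass-S 30
  after 2 — PE[0][1] acc=40, pass-E 8, pass-S 40
  after 3 — PE[0][1] acc=5, pass-E 1, pass-S 5
  after 4 — PE[0][1] acc=0, pass-E 0, pass-S 0
  after 5 — PE[0][1] acc=0, pass-E 0, pass-S 0
OS (3×2 grid), PE[0][1]:
  after 0 — PE[0][1] acc=0, pass-E 0, pass-S 0
  after 1 — PE[0][1] acc=30, pass-E 6, pass-S 5
  after 2 — PE[0][1] acc=42, pass-E 4, pass-S 3
  after 3 — PE[0][1] acc=72, pass-E 6, pass-S 5
  after 4 — PE[0][1] acc=72, pass-E 0, pass-S 0
  after 5 — PE[0][1] acc=72, pass-E 0, pass-S 0
RS (3×3 grid), PE[0][1]:
  after 0 — PE[0][1] acc=0, pass-E 0, pass-S 0
  after 1 — PE[0][1] acc=14, pass-E 14, pass-S 2
  after 2 — PE[0][1] acc=42, pass-E 42, pass-S 3
  after 3 — PE[0][1] acc=0, pass-E 0, pass-S 0
  after 4 — PE[0][1] acc=0, pass-E 0, pass-S 0
  after 5 — PE[0][1] acc=0, pass-E 0, pass-S 0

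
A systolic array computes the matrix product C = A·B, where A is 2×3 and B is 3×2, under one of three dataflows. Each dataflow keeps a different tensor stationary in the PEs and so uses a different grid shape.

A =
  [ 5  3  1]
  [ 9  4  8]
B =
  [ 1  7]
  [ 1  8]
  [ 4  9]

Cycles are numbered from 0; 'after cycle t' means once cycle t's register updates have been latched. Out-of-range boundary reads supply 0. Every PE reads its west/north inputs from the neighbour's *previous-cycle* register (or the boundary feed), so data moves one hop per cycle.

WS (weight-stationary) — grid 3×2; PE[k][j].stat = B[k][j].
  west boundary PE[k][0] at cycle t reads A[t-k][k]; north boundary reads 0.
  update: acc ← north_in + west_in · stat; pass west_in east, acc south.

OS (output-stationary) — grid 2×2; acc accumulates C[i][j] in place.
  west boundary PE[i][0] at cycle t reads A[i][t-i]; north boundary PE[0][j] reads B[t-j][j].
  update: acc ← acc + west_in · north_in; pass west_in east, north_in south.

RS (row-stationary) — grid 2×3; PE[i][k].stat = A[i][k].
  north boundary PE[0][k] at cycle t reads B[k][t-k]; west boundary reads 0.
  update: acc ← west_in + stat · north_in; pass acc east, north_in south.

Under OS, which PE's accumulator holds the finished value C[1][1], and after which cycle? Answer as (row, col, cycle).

(row, col, cycle) = (1, 1, 4)

Under OS, C[1][1] lands at PE[1][1]:
  [0] (1,1) acc=0 (h:0 v:0)
  [1] (1,1) acc=0 (h:0 v:0)
  [2] (1,1) acc=63 (h:9 v:7)
  [3] (1,1) acc=95 (h:4 v:8)
  [4] (1,1) acc=167 (h:8 v:9)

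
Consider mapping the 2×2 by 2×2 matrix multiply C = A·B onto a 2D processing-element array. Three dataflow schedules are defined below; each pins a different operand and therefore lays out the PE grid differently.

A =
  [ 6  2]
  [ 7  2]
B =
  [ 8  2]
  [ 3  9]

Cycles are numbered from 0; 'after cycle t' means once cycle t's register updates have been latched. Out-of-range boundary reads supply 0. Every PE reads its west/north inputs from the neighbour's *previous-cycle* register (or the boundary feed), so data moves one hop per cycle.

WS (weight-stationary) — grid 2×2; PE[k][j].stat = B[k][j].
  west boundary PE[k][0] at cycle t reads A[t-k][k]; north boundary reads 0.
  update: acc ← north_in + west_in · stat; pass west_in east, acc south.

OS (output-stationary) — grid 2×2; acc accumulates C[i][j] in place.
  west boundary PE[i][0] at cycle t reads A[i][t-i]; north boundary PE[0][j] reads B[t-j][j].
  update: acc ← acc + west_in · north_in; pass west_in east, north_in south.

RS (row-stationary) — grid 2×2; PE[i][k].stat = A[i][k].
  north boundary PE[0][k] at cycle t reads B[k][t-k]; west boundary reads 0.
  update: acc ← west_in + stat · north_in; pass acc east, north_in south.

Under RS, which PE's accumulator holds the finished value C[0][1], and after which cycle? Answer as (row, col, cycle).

(row, col, cycle) = (0, 1, 2)

RS — PE[0][1] is where C[0][1] collects:
  @0  [0,1]  acc 0  |  →0  ↓0
  @1  [0,1]  acc 54  |  →54  ↓3
  @2  [0,1]  acc 30  |  →30  ↓9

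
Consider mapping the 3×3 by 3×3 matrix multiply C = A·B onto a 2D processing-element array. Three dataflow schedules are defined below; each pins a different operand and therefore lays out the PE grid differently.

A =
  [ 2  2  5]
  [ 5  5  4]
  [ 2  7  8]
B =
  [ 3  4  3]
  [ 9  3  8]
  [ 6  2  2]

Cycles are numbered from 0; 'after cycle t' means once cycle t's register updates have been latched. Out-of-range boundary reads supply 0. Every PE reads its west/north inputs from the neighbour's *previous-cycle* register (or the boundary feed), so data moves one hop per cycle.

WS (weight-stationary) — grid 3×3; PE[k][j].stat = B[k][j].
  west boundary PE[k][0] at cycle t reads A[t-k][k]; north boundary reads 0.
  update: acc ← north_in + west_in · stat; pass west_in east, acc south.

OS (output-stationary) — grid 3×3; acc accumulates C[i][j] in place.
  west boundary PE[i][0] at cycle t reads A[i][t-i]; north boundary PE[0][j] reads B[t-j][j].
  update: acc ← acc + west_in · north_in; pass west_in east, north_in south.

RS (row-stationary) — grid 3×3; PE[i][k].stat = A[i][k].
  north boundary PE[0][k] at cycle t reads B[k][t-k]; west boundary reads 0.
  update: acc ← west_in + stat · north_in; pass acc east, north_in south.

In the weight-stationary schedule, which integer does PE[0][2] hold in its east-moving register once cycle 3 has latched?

register = 5

WS (3×3). Following PE[0][2] plus its west/north inputs:
  t=0 PE[0][1]: acc=0 h=0 v=0
  t=0 PE[0][2]: acc=0 h=0 v=0
  t=1 PE[0][1]: acc=8 h=2 v=8
  t=1 PE[0][2]: acc=0 h=0 v=0
  t=2 PE[0][1]: acc=20 h=5 v=20
  t=2 PE[0][2]: acc=6 h=2 v=6
  t=3 PE[0][1]: acc=8 h=2 v=8
  t=3 PE[0][2]: acc=15 h=5 v=15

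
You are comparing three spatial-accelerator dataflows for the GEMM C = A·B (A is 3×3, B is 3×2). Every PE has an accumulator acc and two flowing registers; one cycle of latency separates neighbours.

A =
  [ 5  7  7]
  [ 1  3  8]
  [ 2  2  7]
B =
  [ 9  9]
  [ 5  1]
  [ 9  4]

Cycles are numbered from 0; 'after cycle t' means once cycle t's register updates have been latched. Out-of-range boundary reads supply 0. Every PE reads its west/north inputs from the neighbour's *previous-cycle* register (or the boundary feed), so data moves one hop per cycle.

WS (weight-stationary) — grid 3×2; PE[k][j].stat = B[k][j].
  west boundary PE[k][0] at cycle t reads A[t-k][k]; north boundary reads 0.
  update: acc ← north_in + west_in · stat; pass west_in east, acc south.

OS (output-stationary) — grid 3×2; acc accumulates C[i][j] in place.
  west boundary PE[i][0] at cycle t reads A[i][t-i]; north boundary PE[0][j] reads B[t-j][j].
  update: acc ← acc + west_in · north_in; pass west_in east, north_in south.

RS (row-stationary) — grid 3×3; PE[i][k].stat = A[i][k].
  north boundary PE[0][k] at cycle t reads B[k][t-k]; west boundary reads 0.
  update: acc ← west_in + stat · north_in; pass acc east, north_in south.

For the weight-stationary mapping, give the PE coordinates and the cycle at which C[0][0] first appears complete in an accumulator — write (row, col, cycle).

WS: C[0][0] accumulates in PE[2][0]:
  c0 r2c0: 0 / 0 / 0
  c1 r2c0: 0 / 0 / 0
  c2 r2c0: 143 / 7 / 143

(row, col, cycle) = (2, 0, 2)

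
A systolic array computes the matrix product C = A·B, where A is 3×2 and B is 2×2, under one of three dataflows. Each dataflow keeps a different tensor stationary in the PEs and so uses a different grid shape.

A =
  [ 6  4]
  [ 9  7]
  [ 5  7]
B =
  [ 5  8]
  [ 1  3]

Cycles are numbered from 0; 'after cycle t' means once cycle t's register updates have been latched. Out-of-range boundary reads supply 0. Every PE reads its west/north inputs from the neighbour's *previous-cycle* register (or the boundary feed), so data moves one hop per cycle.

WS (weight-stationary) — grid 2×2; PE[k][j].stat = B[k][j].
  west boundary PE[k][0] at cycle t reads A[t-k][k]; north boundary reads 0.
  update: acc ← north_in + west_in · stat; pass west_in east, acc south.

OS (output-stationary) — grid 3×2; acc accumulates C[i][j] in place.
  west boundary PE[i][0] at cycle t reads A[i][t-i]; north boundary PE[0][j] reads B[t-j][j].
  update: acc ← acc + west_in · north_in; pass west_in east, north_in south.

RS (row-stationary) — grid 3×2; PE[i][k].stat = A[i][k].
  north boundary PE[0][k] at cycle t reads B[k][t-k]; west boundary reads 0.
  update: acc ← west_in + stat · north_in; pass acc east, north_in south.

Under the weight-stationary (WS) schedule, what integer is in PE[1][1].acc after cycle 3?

Tracing WS — 2×2 array, target PE[1][1]:
  @0  [0,1]  acc 0  |  →0  ↓0
  @0  [1,0]  acc 0  |  →0  ↓0
  @0  [1,1]  acc 0  |  →0  ↓0
  @1  [0,1]  acc 48  |  →6  ↓48
  @1  [1,0]  acc 34  |  →4  ↓34
  @1  [1,1]  acc 0  |  →0  ↓0
  @2  [0,1]  acc 72  |  →9  ↓72
  @2  [1,0]  acc 52  |  →7  ↓52
  @2  [1,1]  acc 60  |  →4  ↓60
  @3  [0,1]  acc 40  |  →5  ↓40
  @3  [1,0]  acc 32  |  →7  ↓32
  @3  [1,1]  acc 93  |  →7  ↓93

PE[1][1].acc = 93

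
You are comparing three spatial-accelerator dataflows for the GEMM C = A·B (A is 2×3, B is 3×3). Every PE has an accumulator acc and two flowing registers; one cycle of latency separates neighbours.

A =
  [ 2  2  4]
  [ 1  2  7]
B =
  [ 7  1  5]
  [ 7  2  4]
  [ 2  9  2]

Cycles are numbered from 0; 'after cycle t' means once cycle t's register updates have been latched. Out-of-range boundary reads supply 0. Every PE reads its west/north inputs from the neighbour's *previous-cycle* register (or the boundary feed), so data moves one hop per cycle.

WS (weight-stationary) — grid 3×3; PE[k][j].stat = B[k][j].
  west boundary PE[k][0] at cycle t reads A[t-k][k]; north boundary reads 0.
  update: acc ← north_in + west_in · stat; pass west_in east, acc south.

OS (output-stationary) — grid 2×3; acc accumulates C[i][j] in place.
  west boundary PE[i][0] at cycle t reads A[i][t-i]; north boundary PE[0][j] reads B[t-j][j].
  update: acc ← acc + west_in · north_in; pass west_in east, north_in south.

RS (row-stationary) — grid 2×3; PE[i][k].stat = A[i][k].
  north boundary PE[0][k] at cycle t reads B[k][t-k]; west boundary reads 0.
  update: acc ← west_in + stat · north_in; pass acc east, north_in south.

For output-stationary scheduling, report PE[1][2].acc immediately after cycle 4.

PE[1][2].acc = 13

OS (2×3). Following PE[1][2] plus its west/north inputs:
  0: (0,2).acc=0  regs=<0,0>
  0: (1,1).acc=0  regs=<0,0>
  0: (1,2).acc=0  regs=<0,0>
  1: (0,2).acc=0  regs=<0,0>
  1: (1,1).acc=0  regs=<0,0>
  1: (1,2).acc=0  regs=<0,0>
  2: (0,2).acc=10  regs=<2,5>
  2: (1,1).acc=1  regs=<1,1>
  2: (1,2).acc=0  regs=<0,0>
  3: (0,2).acc=18  regs=<2,4>
  3: (1,1).acc=5  regs=<2,2>
  3: (1,2).acc=5  regs=<1,5>
  4: (0,2).acc=26  regs=<4,2>
  4: (1,1).acc=68  regs=<7,9>
  4: (1,2).acc=13  regs=<2,4>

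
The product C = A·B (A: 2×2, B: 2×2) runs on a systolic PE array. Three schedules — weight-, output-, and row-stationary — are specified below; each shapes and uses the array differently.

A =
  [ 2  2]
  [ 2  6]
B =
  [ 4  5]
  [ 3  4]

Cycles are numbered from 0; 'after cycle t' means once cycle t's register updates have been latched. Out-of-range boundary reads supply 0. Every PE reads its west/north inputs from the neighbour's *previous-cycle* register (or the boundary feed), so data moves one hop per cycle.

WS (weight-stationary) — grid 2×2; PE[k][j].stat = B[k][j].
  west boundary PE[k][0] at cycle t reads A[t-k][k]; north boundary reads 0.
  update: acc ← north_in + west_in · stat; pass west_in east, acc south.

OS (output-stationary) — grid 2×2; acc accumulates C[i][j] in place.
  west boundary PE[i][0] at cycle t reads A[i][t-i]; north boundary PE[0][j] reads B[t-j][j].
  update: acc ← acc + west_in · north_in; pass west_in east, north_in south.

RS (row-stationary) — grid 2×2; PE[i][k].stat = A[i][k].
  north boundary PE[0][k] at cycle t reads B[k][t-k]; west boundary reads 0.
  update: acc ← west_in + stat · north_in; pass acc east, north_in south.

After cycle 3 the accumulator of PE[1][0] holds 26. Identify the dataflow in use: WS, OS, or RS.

WS (2×2 grid), PE[1][0]:
  c0 r1c0: 0 / 0 / 0
  c1 r1c0: 14 / 2 / 14
  c2 r1c0: 26 / 6 / 26
  c3 r1c0: 0 / 0 / 0
OS (2×2 grid), PE[1][0]:
  c0 r1c0: 0 / 0 / 0
  c1 r1c0: 8 / 2 / 4
  c2 r1c0: 26 / 6 / 3
  c3 r1c0: 26 / 0 / 0
RS (2×2 grid), PE[1][0]:
  c0 r1c0: 0 / 0 / 0
  c1 r1c0: 8 / 8 / 4
  c2 r1c0: 10 / 10 / 5
  c3 r1c0: 0 / 0 / 0

dataflow = OS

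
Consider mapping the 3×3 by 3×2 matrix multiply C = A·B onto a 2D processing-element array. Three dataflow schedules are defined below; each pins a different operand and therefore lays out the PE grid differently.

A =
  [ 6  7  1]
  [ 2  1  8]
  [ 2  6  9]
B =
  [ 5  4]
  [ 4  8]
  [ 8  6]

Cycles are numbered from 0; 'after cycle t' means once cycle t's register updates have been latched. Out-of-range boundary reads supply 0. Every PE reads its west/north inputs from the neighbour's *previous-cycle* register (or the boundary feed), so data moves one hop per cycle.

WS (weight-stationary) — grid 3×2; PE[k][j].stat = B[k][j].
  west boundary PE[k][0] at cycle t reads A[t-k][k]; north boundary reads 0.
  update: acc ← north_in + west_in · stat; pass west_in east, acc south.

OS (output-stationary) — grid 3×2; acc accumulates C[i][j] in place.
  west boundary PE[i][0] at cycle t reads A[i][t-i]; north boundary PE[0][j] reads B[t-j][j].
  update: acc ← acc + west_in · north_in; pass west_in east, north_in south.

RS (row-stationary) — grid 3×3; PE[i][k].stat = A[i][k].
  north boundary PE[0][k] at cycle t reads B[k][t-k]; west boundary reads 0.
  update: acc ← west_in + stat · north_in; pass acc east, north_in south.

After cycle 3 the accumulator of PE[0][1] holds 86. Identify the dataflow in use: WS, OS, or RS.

— WS: 3×2; PE[0][1] trace:
  @0  [0,1]  acc 0  |  →0  ↓0
  @1  [0,1]  acc 24  |  →6  ↓24
  @2  [0,1]  acc 8  |  →2  ↓8
  @3  [0,1]  acc 8  |  →2  ↓8
— OS: 3×2; PE[0][1] trace:
  @0  [0,1]  acc 0  |  →0  ↓0
  @1  [0,1]  acc 24  |  →6  ↓4
  @2  [0,1]  acc 80  |  →7  ↓8
  @3  [0,1]  acc 86  |  →1  ↓6
— RS: 3×3; PE[0][1] trace:
  @0  [0,1]  acc 0  |  →0  ↓0
  @1  [0,1]  acc 58  |  →58  ↓4
  @2  [0,1]  acc 80  |  →80  ↓8
  @3  [0,1]  acc 0  |  →0  ↓0

dataflow = OS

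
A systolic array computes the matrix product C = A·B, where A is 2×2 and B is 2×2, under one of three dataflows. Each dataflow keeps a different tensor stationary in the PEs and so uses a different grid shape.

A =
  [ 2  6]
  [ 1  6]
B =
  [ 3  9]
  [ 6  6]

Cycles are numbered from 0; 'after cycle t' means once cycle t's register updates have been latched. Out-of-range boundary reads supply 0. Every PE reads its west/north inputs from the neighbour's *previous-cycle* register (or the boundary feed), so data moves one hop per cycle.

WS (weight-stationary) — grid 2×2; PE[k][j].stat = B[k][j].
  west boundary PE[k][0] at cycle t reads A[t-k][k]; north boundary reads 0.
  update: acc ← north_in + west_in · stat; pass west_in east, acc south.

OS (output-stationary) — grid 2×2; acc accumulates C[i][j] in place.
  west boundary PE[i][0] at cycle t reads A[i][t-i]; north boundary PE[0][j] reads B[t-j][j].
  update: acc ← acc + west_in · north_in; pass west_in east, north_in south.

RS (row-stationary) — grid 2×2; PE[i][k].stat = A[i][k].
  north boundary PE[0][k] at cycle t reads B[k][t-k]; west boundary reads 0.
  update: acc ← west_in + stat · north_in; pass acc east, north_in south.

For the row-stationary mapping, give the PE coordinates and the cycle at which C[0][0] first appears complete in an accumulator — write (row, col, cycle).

RS: C[0][0] accumulates in PE[0][1]:
  after 0 — PE[0][1] acc=0, pass-E 0, pass-S 0
  after 1 — PE[0][1] acc=42, pass-E 42, pass-S 6

(row, col, cycle) = (0, 1, 1)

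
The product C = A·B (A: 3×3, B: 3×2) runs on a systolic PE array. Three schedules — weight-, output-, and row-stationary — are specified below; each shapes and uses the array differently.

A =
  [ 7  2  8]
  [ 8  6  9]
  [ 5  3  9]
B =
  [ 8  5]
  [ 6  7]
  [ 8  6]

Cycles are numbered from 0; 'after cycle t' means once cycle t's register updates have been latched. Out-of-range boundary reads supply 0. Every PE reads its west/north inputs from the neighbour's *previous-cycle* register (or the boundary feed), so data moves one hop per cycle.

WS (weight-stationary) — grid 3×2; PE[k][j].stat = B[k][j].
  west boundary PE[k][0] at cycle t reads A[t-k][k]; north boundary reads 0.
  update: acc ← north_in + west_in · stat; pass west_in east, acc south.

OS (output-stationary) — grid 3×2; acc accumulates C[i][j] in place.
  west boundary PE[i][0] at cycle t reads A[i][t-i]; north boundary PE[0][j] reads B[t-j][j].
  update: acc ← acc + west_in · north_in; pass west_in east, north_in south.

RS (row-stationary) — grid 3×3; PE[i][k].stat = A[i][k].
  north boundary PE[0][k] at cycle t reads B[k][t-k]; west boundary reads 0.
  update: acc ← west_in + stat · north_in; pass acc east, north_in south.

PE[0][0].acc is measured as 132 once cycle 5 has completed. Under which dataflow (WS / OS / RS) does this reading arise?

dataflow = OS

— WS: 3×2; PE[0][0] trace:
  @0  [0,0]  acc 56  |  →7  ↓56
  @1  [0,0]  acc 64  |  →8  ↓64
  @2  [0,0]  acc 40  |  →5  ↓40
  @3  [0,0]  acc 0  |  →0  ↓0
  @4  [0,0]  acc 0  |  →0  ↓0
  @5  [0,0]  acc 0  |  →0  ↓0
— OS: 3×2; PE[0][0] trace:
  @0  [0,0]  acc 56  |  →7  ↓8
  @1  [0,0]  acc 68  |  →2  ↓6
  @2  [0,0]  acc 132  |  →8  ↓8
  @3  [0,0]  acc 132  |  →0  ↓0
  @4  [0,0]  acc 132  |  →0  ↓0
  @5  [0,0]  acc 132  |  →0  ↓0
— RS: 3×3; PE[0][0] trace:
  @0  [0,0]  acc 56  |  →56  ↓8
  @1  [0,0]  acc 35  |  →35  ↓5
  @2  [0,0]  acc 0  |  →0  ↓0
  @3  [0,0]  acc 0  |  →0  ↓0
  @4  [0,0]  acc 0  |  →0  ↓0
  @5  [0,0]  acc 0  |  →0  ↓0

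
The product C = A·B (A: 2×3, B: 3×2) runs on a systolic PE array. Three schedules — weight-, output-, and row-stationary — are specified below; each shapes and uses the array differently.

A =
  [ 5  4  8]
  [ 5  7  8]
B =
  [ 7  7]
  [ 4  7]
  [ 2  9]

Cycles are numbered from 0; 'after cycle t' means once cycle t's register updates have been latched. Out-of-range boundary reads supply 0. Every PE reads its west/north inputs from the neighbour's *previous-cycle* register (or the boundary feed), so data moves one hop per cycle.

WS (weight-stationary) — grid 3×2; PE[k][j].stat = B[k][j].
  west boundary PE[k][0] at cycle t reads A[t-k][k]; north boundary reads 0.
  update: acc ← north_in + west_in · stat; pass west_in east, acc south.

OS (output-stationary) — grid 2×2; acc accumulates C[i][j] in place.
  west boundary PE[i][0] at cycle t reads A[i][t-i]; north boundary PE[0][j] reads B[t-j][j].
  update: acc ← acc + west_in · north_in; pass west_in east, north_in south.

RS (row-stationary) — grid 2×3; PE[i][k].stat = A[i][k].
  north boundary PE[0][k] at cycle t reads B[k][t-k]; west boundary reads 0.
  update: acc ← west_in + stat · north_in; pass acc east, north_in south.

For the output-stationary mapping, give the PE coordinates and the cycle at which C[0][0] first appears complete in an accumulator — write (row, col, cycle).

OS — PE[0][0] is where C[0][0] collects:
  [0] (0,0) acc=35 (h:5 v:7)
  [1] (0,0) acc=51 (h:4 v:4)
  [2] (0,0) acc=67 (h:8 v:2)

(row, col, cycle) = (0, 0, 2)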